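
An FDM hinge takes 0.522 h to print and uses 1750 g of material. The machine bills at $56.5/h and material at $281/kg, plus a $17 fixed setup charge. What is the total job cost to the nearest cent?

$538.24

Machine cost = 56.5 × 0.522 = $29.493.
Material charge = 281 × 1750/1000 = $491.75.
Adding setup: 29.493 + 491.75 + 17 → 538.243 ≈ $538.24.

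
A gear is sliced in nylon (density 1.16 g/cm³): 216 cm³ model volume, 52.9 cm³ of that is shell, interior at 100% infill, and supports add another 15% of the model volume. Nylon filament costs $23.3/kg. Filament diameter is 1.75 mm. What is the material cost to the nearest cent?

$6.71

Interior volume = 216 − 52.9 = 163.1 cm³.
Deposited infill = 1.00 × 163.1 = 163.1 cm³.
Support: 0.15 × 216 → 32.4 cm³.
Deposited volume: 52.9 + 163.1 + 32.4 → 248.4 cm³.
Mass: 248.4 × 1.16 → 288.144 g.
At $23.3/kg: 288.144/1000 × 23.3 = $6.71.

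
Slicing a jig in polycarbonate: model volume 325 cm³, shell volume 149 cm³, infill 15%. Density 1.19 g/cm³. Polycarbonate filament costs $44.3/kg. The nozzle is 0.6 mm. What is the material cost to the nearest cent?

$9.25

Volume inside the shell = 325 − 149, so 176 cm³.
Deposited infill: 0.15 × 176 → 26.4 cm³.
Total extruded: 149 + 26.4 → 175.4 cm³.
Mass = 175.4 × 1.19, so 208.726 g.
Cost = 208.726 g / 1000 × $44.3/kg = $9.25.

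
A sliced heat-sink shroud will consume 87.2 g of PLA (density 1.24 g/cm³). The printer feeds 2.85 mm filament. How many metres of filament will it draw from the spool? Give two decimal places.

11.02 m

Extruded volume: 87.2/1.24 = 70.3226 cm³ (70322.6 mm³).
Filament cross-section = π × (2.85/2)² = 6.3794 mm².
Length = 70322.6 / 6.3794 = 11023.39 mm = 11.02 m.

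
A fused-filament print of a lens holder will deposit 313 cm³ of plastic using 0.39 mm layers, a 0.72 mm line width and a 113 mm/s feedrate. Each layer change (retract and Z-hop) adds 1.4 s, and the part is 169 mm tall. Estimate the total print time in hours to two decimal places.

Line area = 0.39 × 0.72 = 0.2808 mm².
Total extruded path = 313000/0.2808 = 1114672.4 mm.
Extrusion time: 1114672.4 / 113 → 9864.4 s.
Layer count = ceil(169 / 0.39) = 434.
Layer-change overhead = 434 × 1.4, so 607.6 s.
Total = 9864.4 + 607.6 = 10472 s = 2.91 hours.

2.91 hours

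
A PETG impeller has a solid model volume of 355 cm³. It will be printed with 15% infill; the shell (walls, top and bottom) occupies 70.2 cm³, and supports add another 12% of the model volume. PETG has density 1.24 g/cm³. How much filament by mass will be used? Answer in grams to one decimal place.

192.8 g

Infill region = 355 − 70.2, so 284.8 cm³.
Infill deposited = 0.15 × 284.8 = 42.72 cm³.
Support: 0.12 × 355 → 42.6 cm³.
Total extruded = 70.2 + 42.72 + 42.6 = 155.52 cm³.
Mass = 155.52 × 1.24, so 192.8448 g.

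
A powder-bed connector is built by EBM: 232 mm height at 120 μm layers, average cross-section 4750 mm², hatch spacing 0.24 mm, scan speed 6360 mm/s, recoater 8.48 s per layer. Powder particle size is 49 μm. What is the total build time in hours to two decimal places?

Number of layers: 232 / 0.12 → 1934 (rounded up).
Per-layer scan distance = 4750 / 0.24 = 19791.7 mm.
Beam time per layer: 19791.7 / 6360 → 3.1119 s.
Time per layer = 3.1119 + 8.48, so 11.5919 s.
Build time = 1934 × 11.5919 = 22418.7346 s = 6.23 hours.

6.23 hours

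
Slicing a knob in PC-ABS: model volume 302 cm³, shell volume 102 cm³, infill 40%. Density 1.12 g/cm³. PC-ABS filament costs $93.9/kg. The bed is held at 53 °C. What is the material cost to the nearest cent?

Infill region: 302 − 102 → 200 cm³.
Infill volume = 0.40 × 200 = 80 cm³.
Deposited volume: 102 + 80 → 182 cm³.
Mass = 182 × 1.12 = 203.84 g.
At $93.9/kg: 203.84/1000 × 93.9 = $19.14.

$19.14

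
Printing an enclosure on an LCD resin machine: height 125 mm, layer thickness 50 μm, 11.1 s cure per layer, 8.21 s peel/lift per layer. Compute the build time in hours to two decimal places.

Number of layers: 125 / 0.05 → 2500 (rounded up).
Cycle time: 11.1 + 8.21 → 19.31 s.
Build time: 2500 × 19.31 s = 48275 s, i.e. 13.41 hours.

13.41 hours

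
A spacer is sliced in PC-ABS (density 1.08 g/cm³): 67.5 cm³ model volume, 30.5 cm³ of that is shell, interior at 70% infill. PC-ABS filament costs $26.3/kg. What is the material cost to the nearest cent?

$1.60

Interior volume = 67.5 − 30.5 = 37 cm³.
Infill deposited = 0.70 × 37, so 25.9 cm³.
Total printed volume = 30.5 + 25.9, so 56.4 cm³.
Mass = 56.4 × 1.08, so 60.912 g.
At $26.3/kg: 60.912/1000 × 26.3 = $1.60.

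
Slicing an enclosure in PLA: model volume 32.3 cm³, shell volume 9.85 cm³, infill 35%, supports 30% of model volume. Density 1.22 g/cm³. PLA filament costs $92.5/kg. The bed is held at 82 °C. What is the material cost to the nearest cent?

Infill region = 32.3 − 9.85 = 22.45 cm³.
Deposited infill: 0.35 × 22.45 → 7.8575 cm³.
Support = 0.30 × 32.3 = 9.69 cm³.
Total extruded = 9.85 + 7.8575 + 9.69 = 27.3975 cm³.
Mass: 27.3975 × 1.22 → 33.42495 g.
Cost = 33.42495 g / 1000 × $92.5/kg = $3.09.

$3.09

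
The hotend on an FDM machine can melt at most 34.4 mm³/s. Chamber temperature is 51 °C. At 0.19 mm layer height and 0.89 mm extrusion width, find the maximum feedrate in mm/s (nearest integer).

A: 0.19 × 0.89 → 0.1691 mm².
v_max = Q/A = 34.4/0.1691 = 203.43 mm/s → 203 mm/s.

203 mm/s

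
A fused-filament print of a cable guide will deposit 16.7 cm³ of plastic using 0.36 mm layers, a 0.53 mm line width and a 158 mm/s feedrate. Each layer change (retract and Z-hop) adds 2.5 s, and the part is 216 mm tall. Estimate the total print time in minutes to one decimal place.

34.2 minutes

Extrusion cross-section = 0.36 × 0.53, so 0.1908 mm².
Path length: 16700 mm³ / 0.1908 mm² → 87526.2 mm.
Print-move time = 87526.2 / 158 = 554 s.
Layers = ⌈216/0.36⌉ = 600.
Layer-change overhead = 600 × 2.5, so 1500 s.
Total = 554 + 1500 = 2054 s = 34.2 minutes.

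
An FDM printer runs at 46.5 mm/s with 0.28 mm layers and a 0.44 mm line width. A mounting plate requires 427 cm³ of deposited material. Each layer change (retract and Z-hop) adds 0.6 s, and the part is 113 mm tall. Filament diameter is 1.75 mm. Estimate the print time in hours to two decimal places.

Extrusion cross-section = 0.28 × 0.44 = 0.1232 mm².
Total extruded path = 427000/0.1232 = 3465909.1 mm.
Extrusion time = 3465909.1 / 46.5 = 74535.7 s.
Number of layers: 113 / 0.28 → 404 (rounded up).
Layer-change overhead: 404 × 0.6 → 242.4 s.
Total = 74535.7 + 242.4 = 74778.1 s = 20.77 hours.

20.77 hours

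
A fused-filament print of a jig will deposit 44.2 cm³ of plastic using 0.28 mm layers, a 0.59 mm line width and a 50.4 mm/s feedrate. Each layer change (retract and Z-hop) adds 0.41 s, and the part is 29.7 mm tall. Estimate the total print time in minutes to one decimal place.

89.2 minutes

Extrusion cross-section: 0.28 × 0.59 → 0.1652 mm².
Path length: 44200 mm³ / 0.1652 mm² → 267554.5 mm.
Extrusion time = 267554.5 / 50.4 = 5308.6 s.
Layer count = ceil(29.7 / 0.28) = 107.
Non-print overhead = 107 × 0.41, so 43.87 s.
Altogether 5308.6 + 43.87 = 5352.47 s, i.e. 89.2 minutes.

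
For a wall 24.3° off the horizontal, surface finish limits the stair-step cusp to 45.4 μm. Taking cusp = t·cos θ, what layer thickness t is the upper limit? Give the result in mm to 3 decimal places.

t = h_c / cos θ = 0.0454 / 0.9114 = 0.050 mm.

0.050 mm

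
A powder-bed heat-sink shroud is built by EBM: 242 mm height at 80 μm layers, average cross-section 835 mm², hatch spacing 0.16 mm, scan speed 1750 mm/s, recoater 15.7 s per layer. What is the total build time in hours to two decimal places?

15.70 hours

Layer count = ceil(242 / 0.08) = 3025.
Scan path per layer = 835 / 0.16 = 5218.8 mm.
Per-layer scan time = 5218.8 / 1750 = 2.9822 s.
Per-layer time = 2.9822 + 15.7 = 18.6822 s.
Total: 3025 × 18.6822 s = 56513.655 s → 15.70 hours.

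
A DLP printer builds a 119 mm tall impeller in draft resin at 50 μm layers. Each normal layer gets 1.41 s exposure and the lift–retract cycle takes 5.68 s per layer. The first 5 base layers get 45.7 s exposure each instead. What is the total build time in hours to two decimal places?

4.75 hours

Layer count = ceil(119 / 0.05) = 2380.
Base layers = 5 × (45.7 + 5.68) = 256.9 s.
Normal layers: 2375 × (1.41 + 5.68) → 16838.75 s.
Total = 256.9 + 16838.75 = 17095.65 s = 4.75 hours.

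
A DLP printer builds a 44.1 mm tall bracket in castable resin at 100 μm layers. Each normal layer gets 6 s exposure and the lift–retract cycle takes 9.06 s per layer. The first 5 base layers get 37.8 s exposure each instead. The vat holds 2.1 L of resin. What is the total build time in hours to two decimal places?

Layers = ⌈44.1/0.1⌉ = 441.
Bottom layers: 5 × (37.8 + 9.06) → 234.3 s.
Normal layers: 436 × (6 + 9.06) → 6566.16 s.
Total = 234.3 + 6566.16 = 6800.46 s = 1.89 hours.

1.89 hours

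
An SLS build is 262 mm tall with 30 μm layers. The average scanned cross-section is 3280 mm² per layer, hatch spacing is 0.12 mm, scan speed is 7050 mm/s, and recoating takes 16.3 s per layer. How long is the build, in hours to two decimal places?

Number of layers: 262 / 0.03 → 8734 (rounded up).
Hatch length per layer = 3280 / 0.12, so 27333.3 mm.
Per-layer scan time: 27333.3 / 7050 → 3.8771 s.
Per-layer time = 3.8771 + 16.3 = 20.1771 s.
Build time = 8734 × 20.1771 = 176226.7914 s = 48.95 hours.

48.95 hours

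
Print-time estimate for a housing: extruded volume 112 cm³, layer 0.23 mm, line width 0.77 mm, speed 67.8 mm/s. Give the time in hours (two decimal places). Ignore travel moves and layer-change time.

2.59 hours

Line area = 0.23 × 0.77, so 0.1771 mm².
Toolpath length = 112 cm³ / 0.1771 mm² = 112000 / 0.1771 = 632411.1 mm.
Print-move time: 632411.1 / 67.8 → 9327.6 s.
That's 9327.6 s → 2.59 hours.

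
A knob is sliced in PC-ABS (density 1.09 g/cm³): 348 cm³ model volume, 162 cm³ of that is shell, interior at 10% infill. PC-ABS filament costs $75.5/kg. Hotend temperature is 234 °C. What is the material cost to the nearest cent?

Interior volume = 348 − 162, so 186 cm³.
Infill volume: 0.10 × 186 → 18.6 cm³.
Total printed volume: 162 + 18.6 → 180.6 cm³.
Mass = 180.6 × 1.09 = 196.854 g.
Cost = 196.854 g / 1000 × $75.5/kg = $14.86.

$14.86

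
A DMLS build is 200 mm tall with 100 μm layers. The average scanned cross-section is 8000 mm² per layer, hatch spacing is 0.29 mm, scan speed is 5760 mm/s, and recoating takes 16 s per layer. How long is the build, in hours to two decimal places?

Layers = ⌈200/0.1⌉ = 2000.
Scan path per layer = 8000 / 0.29, so 27586.2 mm.
Laser time per layer = 27586.2 / 5760, so 4.7893 s.
Per-layer time = 4.7893 + 16 = 20.7893 s.
Total: 2000 × 20.7893 s = 41578.6 s → 11.55 hours.

11.55 hours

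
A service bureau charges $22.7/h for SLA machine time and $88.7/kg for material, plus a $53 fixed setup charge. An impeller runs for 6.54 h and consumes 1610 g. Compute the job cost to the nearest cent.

$344.27

Machine cost: 22.7 × 6.54 → $148.458.
Feedstock cost = 88.7 × 1610/1000, so $142.807.
Adding setup: 148.458 + 142.807 + 53 → 344.265 ≈ $344.27.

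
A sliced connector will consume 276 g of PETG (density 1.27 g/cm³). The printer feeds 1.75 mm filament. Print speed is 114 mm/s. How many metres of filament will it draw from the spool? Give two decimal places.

Extruded volume: 276/1.27 = 217.3228 cm³ (217322.8 mm³).
A = π r² = π × 0.875² = 2.4053 mm².
Length = 217322.8 / 2.4053 = 90351.64 mm = 90.35 m.

90.35 m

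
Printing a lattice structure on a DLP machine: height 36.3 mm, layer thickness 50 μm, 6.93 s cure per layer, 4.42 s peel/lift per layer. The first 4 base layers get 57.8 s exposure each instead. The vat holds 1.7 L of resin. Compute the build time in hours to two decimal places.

2.35 hours

Layer count = ceil(36.3 / 0.05) = 726.
Burn-in layers: 4 × (57.8 + 4.42) → 248.88 s.
Regular layers = 722 × (6.93 + 4.42) = 8194.7 s.
Sum: 248.88 + 8194.7 = 8443.58 s → 2.35 hours.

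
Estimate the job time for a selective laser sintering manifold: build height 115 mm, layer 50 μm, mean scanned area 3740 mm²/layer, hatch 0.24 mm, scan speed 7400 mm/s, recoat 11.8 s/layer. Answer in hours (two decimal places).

Number of layers: 115 / 0.05 → 2300 (rounded up).
Scan path per layer = 3740 / 0.24 = 15583.3 mm.
Per-layer scan time = 15583.3 / 7400, so 2.1059 s.
Layer cycle = 2.1059 + 11.8 = 13.9059 s.
Total: 2300 × 13.9059 s = 31983.57 s → 8.88 hours.

8.88 hours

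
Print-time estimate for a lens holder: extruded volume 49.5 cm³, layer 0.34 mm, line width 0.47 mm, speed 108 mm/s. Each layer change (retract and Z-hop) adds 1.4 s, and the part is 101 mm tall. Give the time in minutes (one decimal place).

Extrusion cross-section = 0.34 × 0.47 = 0.1598 mm².
Path length: 49500 mm³ / 0.1598 mm² → 309762.2 mm.
Extrusion time = 309762.2 / 108 = 2868.2 s.
Number of layers: 101 / 0.34 → 298 (rounded up).
Layer-change overhead: 298 × 1.4 → 417.2 s.
Total = 2868.2 + 417.2 = 3285.4 s = 54.8 minutes.

54.8 minutes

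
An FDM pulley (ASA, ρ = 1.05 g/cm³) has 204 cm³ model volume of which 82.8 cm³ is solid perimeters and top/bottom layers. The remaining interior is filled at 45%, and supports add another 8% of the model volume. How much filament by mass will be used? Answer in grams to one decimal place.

161.3 g

Infill region: 204 − 82.8 → 121.2 cm³.
Deposited infill = 0.45 × 121.2 = 54.54 cm³.
Support: 0.08 × 204 → 16.32 cm³.
Deposited volume = 82.8 + 54.54 + 16.32 = 153.66 cm³.
Mass = 153.66 × 1.05 = 161.343 g.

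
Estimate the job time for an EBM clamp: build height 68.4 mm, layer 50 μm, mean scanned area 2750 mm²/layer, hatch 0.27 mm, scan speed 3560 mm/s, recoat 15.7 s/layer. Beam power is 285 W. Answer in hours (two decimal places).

7.05 hours

Number of layers: 68.4 / 0.05 → 1368 (rounded up).
Hatch length per layer = 2750 / 0.27 = 10185.2 mm.
Per-layer scan time = 10185.2 / 3560, so 2.861 s.
Layer cycle: 2.861 + 15.7 → 18.561 s.
Total: 1368 × 18.561 s = 25391.448 s → 7.05 hours.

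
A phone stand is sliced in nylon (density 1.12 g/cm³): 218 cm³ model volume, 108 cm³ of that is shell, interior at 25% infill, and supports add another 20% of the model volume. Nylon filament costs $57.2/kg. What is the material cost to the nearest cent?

$11.47

Infill region: 218 − 108 → 110 cm³.
Infill deposited = 0.25 × 110 = 27.5 cm³.
Support = 0.20 × 218, so 43.6 cm³.
Deposited volume = 108 + 27.5 + 43.6 = 179.1 cm³.
Mass: 179.1 × 1.12 → 200.592 g.
At $57.2/kg: 200.592/1000 × 57.2 = $11.47.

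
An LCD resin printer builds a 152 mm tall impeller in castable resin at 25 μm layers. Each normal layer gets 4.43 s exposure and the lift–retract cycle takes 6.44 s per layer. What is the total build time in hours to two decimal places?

Layers = ⌈152/0.025⌉ = 6080.
Each layer takes = 4.43 + 6.44 = 10.87 s.
Build time: 6080 × 10.87 s = 66089.6 s, i.e. 18.36 hours.

18.36 hours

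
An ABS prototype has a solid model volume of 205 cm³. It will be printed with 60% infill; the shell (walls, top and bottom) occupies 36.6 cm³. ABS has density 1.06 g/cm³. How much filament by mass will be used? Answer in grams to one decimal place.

Interior volume = 205 − 36.6 = 168.4 cm³.
Infill volume = 0.60 × 168.4 = 101.04 cm³.
Total printed volume = 36.6 + 101.04, so 137.64 cm³.
Mass = 137.64 × 1.06 = 145.8984 g.

145.9 g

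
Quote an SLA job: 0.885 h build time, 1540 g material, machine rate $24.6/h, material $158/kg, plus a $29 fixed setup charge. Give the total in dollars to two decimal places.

$294.09

Time charge: 24.6 × 0.885 → $21.771.
Material charge: 158 × 1540/1000 → $243.32.
Adding setup: 21.771 + 243.32 + 29 → 294.091 ≈ $294.09.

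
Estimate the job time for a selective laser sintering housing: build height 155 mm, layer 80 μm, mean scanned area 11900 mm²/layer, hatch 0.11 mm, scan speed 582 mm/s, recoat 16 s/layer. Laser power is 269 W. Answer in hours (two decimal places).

Layer count = ceil(155 / 0.08) = 1938.
Scan path per layer = 11900 / 0.11, so 108181.8 mm.
Laser time per layer = 108181.8 / 582, so 185.8794 s.
Per-layer time = 185.8794 + 16 = 201.8794 s.
Total: 1938 × 201.8794 s = 391242.2772 s → 108.68 hours.

108.68 hours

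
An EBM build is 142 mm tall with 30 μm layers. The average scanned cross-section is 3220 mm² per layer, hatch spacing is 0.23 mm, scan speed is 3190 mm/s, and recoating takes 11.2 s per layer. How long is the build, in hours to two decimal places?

20.50 hours

Layers = ⌈142/0.03⌉ = 4734.
Per-layer scan distance: 3220 / 0.23 → 14000 mm.
Per-layer scan time: 14000 / 3190 → 4.3887 s.
Time per layer: 4.3887 + 11.2 → 15.5887 s.
Total: 4734 × 15.5887 s = 73796.9058 s → 20.50 hours.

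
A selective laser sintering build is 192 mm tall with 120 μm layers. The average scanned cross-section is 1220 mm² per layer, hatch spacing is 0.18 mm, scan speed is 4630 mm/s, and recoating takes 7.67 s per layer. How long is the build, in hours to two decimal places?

Layer count = ceil(192 / 0.12) = 1600.
Hatch length per layer = 1220 / 0.18, so 6777.8 mm.
Laser time per layer: 6777.8 / 4630 → 1.4639 s.
Time per layer = 1.4639 + 7.67 = 9.1339 s.
Total: 1600 × 9.1339 s = 14614.24 s → 4.06 hours.

4.06 hours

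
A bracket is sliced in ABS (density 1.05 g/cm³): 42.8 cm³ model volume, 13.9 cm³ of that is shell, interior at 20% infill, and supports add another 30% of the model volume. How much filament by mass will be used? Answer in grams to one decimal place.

Volume inside the shell = 42.8 − 13.9 = 28.9 cm³.
Infill volume = 0.20 × 28.9, so 5.78 cm³.
Support = 0.30 × 42.8 = 12.84 cm³.
Total printed volume: 13.9 + 5.78 + 12.84 → 32.52 cm³.
Mass = 32.52 × 1.05 = 34.146 g.

34.1 g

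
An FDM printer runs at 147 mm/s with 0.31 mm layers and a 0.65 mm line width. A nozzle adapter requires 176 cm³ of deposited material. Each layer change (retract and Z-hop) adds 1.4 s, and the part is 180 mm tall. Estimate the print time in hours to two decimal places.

1.88 hours

Line area: 0.31 × 0.65 → 0.2015 mm².
Toolpath length = 176 cm³ / 0.2015 mm² = 176000 / 0.2015 = 873449.1 mm.
Time extruding: 873449.1 / 147 → 5941.8 s.
Number of layers: 180 / 0.31 → 581 (rounded up).
Layer-change overhead: 581 × 1.4 → 813.4 s.
Altogether 5941.8 + 813.4 = 6755.2 s, i.e. 1.88 hours.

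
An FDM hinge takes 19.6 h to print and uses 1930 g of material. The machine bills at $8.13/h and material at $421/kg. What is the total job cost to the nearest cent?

$971.88

Time charge = 8.13 × 19.6, so $159.348.
Material cost = 421 × 1930/1000, so $812.53.
Job cost: 159.348 + 812.53 = 971.878 ≈ $971.88.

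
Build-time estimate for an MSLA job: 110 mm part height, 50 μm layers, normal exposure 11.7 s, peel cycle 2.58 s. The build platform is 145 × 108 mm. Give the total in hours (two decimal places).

8.73 hours

Layers = ⌈110/0.05⌉ = 2200.
Cycle time: 11.7 + 2.58 → 14.28 s.
Total = 2200 × 14.28 = 31416 s = 8.73 hours.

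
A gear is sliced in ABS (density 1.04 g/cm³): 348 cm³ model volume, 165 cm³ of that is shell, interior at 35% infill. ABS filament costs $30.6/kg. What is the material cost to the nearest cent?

Volume inside the shell: 348 − 165 → 183 cm³.
Deposited infill = 0.35 × 183 = 64.05 cm³.
Total extruded: 165 + 64.05 → 229.05 cm³.
Mass = 229.05 × 1.04, so 238.212 g.
At $30.6/kg: 238.212/1000 × 30.6 = $7.29.

$7.29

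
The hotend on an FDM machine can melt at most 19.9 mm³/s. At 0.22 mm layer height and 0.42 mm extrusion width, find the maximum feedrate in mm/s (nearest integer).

Bead cross-section = 0.22 × 0.42, so 0.0924 mm².
Max speed = 19.9 / 0.0924 = 215.37 ≈ 215 mm/s.

215 mm/s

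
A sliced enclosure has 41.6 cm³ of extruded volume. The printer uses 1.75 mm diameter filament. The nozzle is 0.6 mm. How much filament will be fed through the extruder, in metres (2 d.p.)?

A = π r² = π × 0.875² = 2.4053 mm².
Length = 41.6 cm³ / 2.4053 mm² = 41600 / 2.4053 = 17295.14 mm = 17.30 m.

17.30 m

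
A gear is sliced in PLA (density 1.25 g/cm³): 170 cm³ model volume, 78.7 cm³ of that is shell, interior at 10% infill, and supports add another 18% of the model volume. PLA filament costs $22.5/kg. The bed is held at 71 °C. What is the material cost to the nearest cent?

$3.33

Volume inside the shell = 170 − 78.7 = 91.3 cm³.
Infill volume: 0.10 × 91.3 → 9.13 cm³.
Support = 0.18 × 170 = 30.6 cm³.
Deposited volume: 78.7 + 9.13 + 30.6 → 118.43 cm³.
Mass: 118.43 × 1.25 → 148.0375 g.
Cost = 148.0375 g / 1000 × $22.5/kg = $3.33.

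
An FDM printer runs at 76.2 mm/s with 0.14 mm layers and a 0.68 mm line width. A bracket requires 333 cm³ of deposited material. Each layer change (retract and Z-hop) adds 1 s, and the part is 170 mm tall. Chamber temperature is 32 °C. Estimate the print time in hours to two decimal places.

13.09 hours

Line area: 0.14 × 0.68 → 0.0952 mm².
Total extruded path = 333000/0.0952 = 3497899.2 mm.
Time extruding = 3497899.2 / 76.2, so 45904.2 s.
Layer count = ceil(170 / 0.14) = 1215.
Non-print overhead = 1215 × 1 = 1215 s.
Total = 45904.2 + 1215 = 47119.2 s = 13.09 hours.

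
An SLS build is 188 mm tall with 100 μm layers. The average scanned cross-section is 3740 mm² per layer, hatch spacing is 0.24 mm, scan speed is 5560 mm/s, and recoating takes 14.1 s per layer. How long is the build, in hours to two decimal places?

8.83 hours

Layers = ⌈188/0.1⌉ = 1880.
Hatch length per layer = 3740 / 0.24 = 15583.3 mm.
Scan time per layer: 15583.3 / 5560 → 2.8028 s.
Per-layer time: 2.8028 + 14.1 → 16.9028 s.
Build time = 1880 × 16.9028 = 31777.264 s = 8.83 hours.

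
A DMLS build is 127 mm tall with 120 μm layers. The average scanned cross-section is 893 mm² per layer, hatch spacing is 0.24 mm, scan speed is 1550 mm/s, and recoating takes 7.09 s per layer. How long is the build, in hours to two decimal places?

2.79 hours

Layers = ⌈127/0.12⌉ = 1059.
Per-layer scan distance = 893 / 0.24 = 3720.8 mm.
Laser time per layer = 3720.8 / 1550, so 2.4005 s.
Layer cycle = 2.4005 + 7.09 = 9.4905 s.
1059 layers × 9.4905 s/layer = 10050.4395 s, i.e. 2.79 hours.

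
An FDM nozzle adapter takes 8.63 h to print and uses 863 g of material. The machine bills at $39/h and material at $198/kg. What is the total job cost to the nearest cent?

Machine cost = 39 × 8.63 = $336.57.
Material charge = 198 × 863/1000, so $170.874.
Total = 336.57 + 170.874 = 507.444 ≈ $507.44.

$507.44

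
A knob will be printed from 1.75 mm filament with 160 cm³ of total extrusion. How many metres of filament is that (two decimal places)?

66.52 m

Cross-section of 1.75 mm filament: π·(1.75/2)² = 2.4053 mm².
Length = 160 cm³ / 2.4053 mm² = 160000 / 2.4053 = 66519.77 mm = 66.52 m.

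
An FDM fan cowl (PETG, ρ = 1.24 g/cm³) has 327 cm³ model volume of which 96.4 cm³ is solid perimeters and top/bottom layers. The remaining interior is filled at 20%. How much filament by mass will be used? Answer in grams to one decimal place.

176.7 g

Interior volume: 327 − 96.4 → 230.6 cm³.
Infill volume: 0.20 × 230.6 → 46.12 cm³.
Total printed volume = 96.4 + 46.12 = 142.52 cm³.
Mass = 142.52 × 1.24 = 176.7248 g.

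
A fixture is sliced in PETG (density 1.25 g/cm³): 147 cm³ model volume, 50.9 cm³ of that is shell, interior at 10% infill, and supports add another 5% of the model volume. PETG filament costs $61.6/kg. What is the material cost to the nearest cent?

$5.23

Volume inside the shell: 147 − 50.9 → 96.1 cm³.
Infill deposited = 0.10 × 96.1, so 9.61 cm³.
Support = 0.05 × 147, so 7.35 cm³.
Total printed volume: 50.9 + 9.61 + 7.35 → 67.86 cm³.
Mass: 67.86 × 1.25 → 84.825 g.
At $61.6/kg: 84.825/1000 × 61.6 = $5.23.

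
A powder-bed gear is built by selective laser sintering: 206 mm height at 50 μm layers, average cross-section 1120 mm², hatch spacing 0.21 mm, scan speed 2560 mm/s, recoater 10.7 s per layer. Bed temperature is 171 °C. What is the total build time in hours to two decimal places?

14.63 hours

Layer count = ceil(206 / 0.05) = 4120.
Scan path per layer = 1120 / 0.21, so 5333.3 mm.
Scan time per layer: 5333.3 / 2560 → 2.0833 s.
Per-layer time: 2.0833 + 10.7 → 12.7833 s.
4120 layers × 12.7833 s/layer = 52667.196 s, i.e. 14.63 hours.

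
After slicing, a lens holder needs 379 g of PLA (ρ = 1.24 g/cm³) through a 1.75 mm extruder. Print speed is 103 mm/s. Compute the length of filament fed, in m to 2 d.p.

127.07 m

Volume = 379 g / 1.24 g·cm⁻³ = 305.6452 cm³ = 305645.2 mm³.
Filament cross-section = π × (1.75/2)² = 2.4053 mm².
L = V/A = 305645.2/2.4053 = 127071.55 mm → 127.07 m.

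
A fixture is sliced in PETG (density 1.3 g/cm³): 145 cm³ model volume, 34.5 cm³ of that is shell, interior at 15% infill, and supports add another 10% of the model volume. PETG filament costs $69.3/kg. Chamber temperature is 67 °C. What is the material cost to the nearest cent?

$5.91

Volume inside the shell: 145 − 34.5 → 110.5 cm³.
Infill volume = 0.15 × 110.5 = 16.575 cm³.
Support = 0.10 × 145, so 14.5 cm³.
Total extruded: 34.5 + 16.575 + 14.5 → 65.575 cm³.
Mass: 65.575 × 1.3 → 85.2475 g.
Cost = 85.2475 g / 1000 × $69.3/kg = $5.91.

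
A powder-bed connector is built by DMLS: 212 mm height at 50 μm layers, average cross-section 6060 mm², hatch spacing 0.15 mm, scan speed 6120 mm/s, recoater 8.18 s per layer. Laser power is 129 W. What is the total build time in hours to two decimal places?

17.41 hours

Layers = ⌈212/0.05⌉ = 4240.
Per-layer scan distance = 6060 / 0.15, so 40400 mm.
Laser time per layer = 40400 / 6120, so 6.6013 s.
Per-layer time: 6.6013 + 8.18 → 14.7813 s.
Total: 4240 × 14.7813 s = 62672.712 s → 17.41 hours.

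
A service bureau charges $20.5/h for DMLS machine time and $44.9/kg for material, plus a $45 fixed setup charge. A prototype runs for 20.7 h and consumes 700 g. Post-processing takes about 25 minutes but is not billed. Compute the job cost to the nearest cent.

Machine cost = 20.5 × 20.7 = $424.35.
Material charge: 44.9 × 700/1000 → $31.43.
Total = 424.35 + 31.43 + 45 = $500.78.

$500.78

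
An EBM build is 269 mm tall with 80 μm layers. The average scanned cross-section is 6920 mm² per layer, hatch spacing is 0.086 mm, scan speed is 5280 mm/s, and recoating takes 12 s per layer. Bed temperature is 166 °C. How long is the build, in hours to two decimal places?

Layers = ⌈269/0.08⌉ = 3363.
Hatch length per layer = 6920 / 0.086, so 80465.1 mm.
Beam time per layer = 80465.1 / 5280, so 15.2396 s.
Per-layer time = 15.2396 + 12 = 27.2396 s.
Build time = 3363 × 27.2396 = 91606.7748 s = 25.45 hours.

25.45 hours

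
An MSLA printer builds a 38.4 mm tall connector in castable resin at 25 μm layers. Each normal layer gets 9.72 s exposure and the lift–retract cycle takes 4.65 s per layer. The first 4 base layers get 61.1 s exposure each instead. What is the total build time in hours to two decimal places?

Number of layers: 38.4 / 0.025 → 1536 (rounded up).
Burn-in layers = 4 × (61.1 + 4.65) = 263 s.
Remaining layers: 1532 × (9.72 + 4.65) → 22014.84 s.
Sum: 263 + 22014.84 = 22277.84 s → 6.19 hours.

6.19 hours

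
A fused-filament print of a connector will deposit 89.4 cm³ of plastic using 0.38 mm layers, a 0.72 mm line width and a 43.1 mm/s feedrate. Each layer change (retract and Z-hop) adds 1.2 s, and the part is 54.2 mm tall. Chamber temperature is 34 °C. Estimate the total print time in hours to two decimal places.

Bead cross-section = 0.38 × 0.72 = 0.2736 mm².
Path length: 89400 mm³ / 0.2736 mm² → 326754.4 mm.
Print-move time = 326754.4 / 43.1, so 7581.3 s.
Number of layers: 54.2 / 0.38 → 143 (rounded up).
Z-hop total = 143 × 1.2, so 171.6 s.
Altogether 7581.3 + 171.6 = 7752.9 s, i.e. 2.15 hours.

2.15 hours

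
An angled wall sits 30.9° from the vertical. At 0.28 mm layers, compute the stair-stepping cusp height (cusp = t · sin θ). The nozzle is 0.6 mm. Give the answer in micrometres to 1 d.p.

143.8 μm

Cusp = layer height × sin(30.9°) = 0.28 × 0.5135 = 0.14378 mm = 143.8 μm.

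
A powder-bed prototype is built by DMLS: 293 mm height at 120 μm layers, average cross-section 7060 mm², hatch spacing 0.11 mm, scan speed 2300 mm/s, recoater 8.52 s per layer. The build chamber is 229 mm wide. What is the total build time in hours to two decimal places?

24.71 hours

Layer count = ceil(293 / 0.12) = 2442.
Per-layer scan distance: 7060 / 0.11 → 64181.8 mm.
Scan time per layer = 64181.8 / 2300, so 27.9051 s.
Time per layer = 27.9051 + 8.52 = 36.4251 s.
2442 layers × 36.4251 s/layer = 88950.0942 s, i.e. 24.71 hours.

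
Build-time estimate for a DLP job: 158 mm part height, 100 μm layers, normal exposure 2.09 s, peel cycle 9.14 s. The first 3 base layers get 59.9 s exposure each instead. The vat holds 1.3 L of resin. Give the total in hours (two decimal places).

4.98 hours

Layers = ⌈158/0.1⌉ = 1580.
Bottom layers = 3 × (59.9 + 9.14), so 207.12 s.
Remaining layers = 1577 × (2.09 + 9.14) = 17709.71 s.
Total = 207.12 + 17709.71 = 17916.83 s = 4.98 hours.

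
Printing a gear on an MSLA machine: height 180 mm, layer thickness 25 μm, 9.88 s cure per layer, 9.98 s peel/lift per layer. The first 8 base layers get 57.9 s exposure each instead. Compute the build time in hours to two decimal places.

39.83 hours

Layer count = ceil(180 / 0.025) = 7200.
Burn-in layers = 8 × (57.9 + 9.98), so 543.04 s.
Remaining layers: 7192 × (9.88 + 9.98) → 142833.12 s.
Sum: 543.04 + 142833.12 = 143376.16 s → 39.83 hours.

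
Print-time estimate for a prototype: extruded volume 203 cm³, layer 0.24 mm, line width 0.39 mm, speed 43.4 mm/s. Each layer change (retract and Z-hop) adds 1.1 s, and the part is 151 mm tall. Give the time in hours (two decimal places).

14.07 hours

Extrusion cross-section = 0.24 × 0.39 = 0.0936 mm².
Total extruded path = 203000/0.0936 = 2168803.4 mm.
Extrusion time: 2168803.4 / 43.4 → 49972.4 s.
Number of layers: 151 / 0.24 → 630 (rounded up).
Non-print overhead = 630 × 1.1 = 693 s.
Total = 49972.4 + 693 = 50665.4 s = 14.07 hours.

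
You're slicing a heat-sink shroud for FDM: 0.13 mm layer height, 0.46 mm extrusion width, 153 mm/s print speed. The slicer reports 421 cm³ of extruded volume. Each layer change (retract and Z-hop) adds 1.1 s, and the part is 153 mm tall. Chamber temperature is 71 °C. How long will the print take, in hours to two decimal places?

Bead cross-section = 0.13 × 0.46, so 0.0598 mm².
Total extruded path = 421000/0.0598 = 7040133.8 mm.
Extrusion time: 7040133.8 / 153 → 46013.9 s.
Layers = ⌈153/0.13⌉ = 1177.
Non-print overhead: 1177 × 1.1 → 1294.7 s.
Altogether 46013.9 + 1294.7 = 47308.6 s, i.e. 13.14 hours.

13.14 hours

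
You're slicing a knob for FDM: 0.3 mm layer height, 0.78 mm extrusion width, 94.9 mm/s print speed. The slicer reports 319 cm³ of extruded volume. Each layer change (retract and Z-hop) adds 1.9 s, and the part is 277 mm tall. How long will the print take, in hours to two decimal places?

Line area = 0.3 × 0.78, so 0.234 mm².
Total extruded path = 319000/0.234 = 1363247.9 mm.
Print-move time = 1363247.9 / 94.9, so 14365.1 s.
Layers = ⌈277/0.3⌉ = 924.
Layer-change overhead = 924 × 1.9, so 1755.6 s.
Altogether 14365.1 + 1755.6 = 16120.7 s, i.e. 4.48 hours.

4.48 hours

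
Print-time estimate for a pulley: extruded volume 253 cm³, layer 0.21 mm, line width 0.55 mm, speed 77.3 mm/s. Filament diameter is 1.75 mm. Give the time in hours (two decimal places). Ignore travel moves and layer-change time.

Extrusion cross-section = 0.21 × 0.55, so 0.1155 mm².
Toolpath length = 253 cm³ / 0.1155 mm² = 253000 / 0.1155 = 2190476.2 mm.
Time extruding = 2190476.2 / 77.3 = 28337.3 s.
In the requested units: 28337.3 s = 7.87 hours.

7.87 hours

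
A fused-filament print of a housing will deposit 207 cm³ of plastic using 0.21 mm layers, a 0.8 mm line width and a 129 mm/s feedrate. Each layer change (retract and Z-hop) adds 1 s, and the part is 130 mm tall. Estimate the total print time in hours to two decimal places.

2.83 hours

Extrusion cross-section = 0.21 × 0.8 = 0.168 mm².
Toolpath length = 207 cm³ / 0.168 mm² = 207000 / 0.168 = 1232142.9 mm.
Extrusion time = 1232142.9 / 129, so 9551.5 s.
Layers = ⌈130/0.21⌉ = 620.
Layer-change overhead = 620 × 1 = 620 s.
Altogether 9551.5 + 620 = 10171.5 s, i.e. 2.83 hours.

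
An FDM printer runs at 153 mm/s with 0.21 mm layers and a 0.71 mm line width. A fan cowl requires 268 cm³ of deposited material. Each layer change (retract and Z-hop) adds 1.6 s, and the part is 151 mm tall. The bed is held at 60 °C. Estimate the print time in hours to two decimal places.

Extrusion cross-section = 0.21 × 0.71, so 0.1491 mm².
Total extruded path = 268000/0.1491 = 1797451.4 mm.
Time extruding = 1797451.4 / 153 = 11748 s.
Layers = ⌈151/0.21⌉ = 720.
Layer-change overhead = 720 × 1.6, so 1152 s.
Total = 11748 + 1152 = 12900 s = 3.58 hours.

3.58 hours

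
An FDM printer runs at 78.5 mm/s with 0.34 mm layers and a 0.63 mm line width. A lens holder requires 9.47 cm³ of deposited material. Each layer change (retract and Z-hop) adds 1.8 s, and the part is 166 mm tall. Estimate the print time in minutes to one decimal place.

24.1 minutes

Line area = 0.34 × 0.63 = 0.2142 mm².
Toolpath length = 9.47 cm³ / 0.2142 mm² = 9470 / 0.2142 = 44211 mm.
Print-move time = 44211 / 78.5 = 563.2 s.
Number of layers: 166 / 0.34 → 489 (rounded up).
Z-hop total = 489 × 1.8 = 880.2 s.
Total = 563.2 + 880.2 = 1443.4 s = 24.1 minutes.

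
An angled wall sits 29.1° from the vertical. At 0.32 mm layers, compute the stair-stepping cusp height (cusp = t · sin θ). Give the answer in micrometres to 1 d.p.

Cusp = layer height × sin(29.1°) = 0.32 × 0.4863 = 0.155616 mm = 155.6 μm.

155.6 μm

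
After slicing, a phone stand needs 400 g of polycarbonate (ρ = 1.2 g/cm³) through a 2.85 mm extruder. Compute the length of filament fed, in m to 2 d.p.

Volume = 400 g / 1.2 g·cm⁻³ = 333.3333 cm³ = 333333.3 mm³.
Filament cross-section = π × (2.85/2)² = 6.3794 mm².
Length = 333333.3 / 6.3794 = 52251.51 mm = 52.25 m.

52.25 m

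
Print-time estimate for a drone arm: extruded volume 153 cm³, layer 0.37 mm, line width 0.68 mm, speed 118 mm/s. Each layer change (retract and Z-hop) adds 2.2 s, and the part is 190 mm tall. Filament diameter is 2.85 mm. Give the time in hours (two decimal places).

Extrusion cross-section = 0.37 × 0.68 = 0.2516 mm².
Total extruded path = 153000/0.2516 = 608108.1 mm.
Extrusion time: 608108.1 / 118 → 5153.5 s.
Layers = ⌈190/0.37⌉ = 514.
Layer-change overhead = 514 × 2.2, so 1130.8 s.
Total = 5153.5 + 1130.8 = 6284.3 s = 1.75 hours.

1.75 hours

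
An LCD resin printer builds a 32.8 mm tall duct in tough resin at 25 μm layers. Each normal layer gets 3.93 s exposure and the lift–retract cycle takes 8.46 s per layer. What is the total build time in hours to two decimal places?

Number of layers: 32.8 / 0.025 → 1312 (rounded up).
Each layer takes = 3.93 + 8.46, so 12.39 s.
Total = 1312 × 12.39 = 16255.68 s = 4.52 hours.

4.52 hours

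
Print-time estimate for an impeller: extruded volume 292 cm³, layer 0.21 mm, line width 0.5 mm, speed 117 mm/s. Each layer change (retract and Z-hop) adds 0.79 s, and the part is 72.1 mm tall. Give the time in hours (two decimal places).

6.68 hours

Line area: 0.21 × 0.5 → 0.105 mm².
Path length: 292000 mm³ / 0.105 mm² → 2780952.4 mm.
Print-move time = 2780952.4 / 117, so 23768.8 s.
Layers = ⌈72.1/0.21⌉ = 344.
Layer-change overhead = 344 × 0.79, so 271.76 s.
Total = 23768.8 + 271.76 = 24040.56 s = 6.68 hours.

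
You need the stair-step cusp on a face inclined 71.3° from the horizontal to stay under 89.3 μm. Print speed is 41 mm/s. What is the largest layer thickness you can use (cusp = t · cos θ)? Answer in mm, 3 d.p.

0.279 mm

cos(71.3°) = 0.3206; t_max = 0.0893/0.3206 = 0.279 mm.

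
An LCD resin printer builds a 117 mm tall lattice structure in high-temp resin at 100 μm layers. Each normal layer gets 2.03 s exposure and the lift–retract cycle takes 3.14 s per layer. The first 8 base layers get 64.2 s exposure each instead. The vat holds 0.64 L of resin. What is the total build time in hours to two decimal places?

Number of layers: 117 / 0.1 → 1170 (rounded up).
Base layers = 8 × (64.2 + 3.14) = 538.72 s.
Normal layers = 1162 × (2.03 + 3.14) = 6007.54 s.
Sum: 538.72 + 6007.54 = 6546.26 s → 1.82 hours.

1.82 hours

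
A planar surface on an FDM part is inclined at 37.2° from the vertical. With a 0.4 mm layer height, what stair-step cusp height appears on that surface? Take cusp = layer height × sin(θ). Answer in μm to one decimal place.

241.8 μm

Cusp = layer height × sin(37.2°) = 0.4 × 0.6046 = 0.24184 mm = 241.8 μm.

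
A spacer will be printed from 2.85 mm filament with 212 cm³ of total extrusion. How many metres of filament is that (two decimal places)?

33.23 m

Filament cross-section = π × (2.85/2)² = 6.3794 mm².
L = 212000 mm³ / 6.3794 mm² = 33231.97 mm, i.e. 33.23 m.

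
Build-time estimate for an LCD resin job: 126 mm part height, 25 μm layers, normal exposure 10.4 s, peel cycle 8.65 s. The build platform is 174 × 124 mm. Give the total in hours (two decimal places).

26.67 hours

Number of layers: 126 / 0.025 → 5040 (rounded up).
Cycle time = 10.4 + 8.65, so 19.05 s.
Total = 5040 × 19.05 = 96012 s = 26.67 hours.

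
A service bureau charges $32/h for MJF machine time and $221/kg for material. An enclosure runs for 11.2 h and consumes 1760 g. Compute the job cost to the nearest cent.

Time charge = 32 × 11.2, so $358.40.
Material charge: 221 × 1760/1000 → $388.96.
Job cost: 358.40 + 388.96 = $747.36.

$747.36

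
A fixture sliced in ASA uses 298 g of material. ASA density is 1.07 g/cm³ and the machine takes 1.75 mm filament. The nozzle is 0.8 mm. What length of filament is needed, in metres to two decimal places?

115.79 m

Extruded volume: 298/1.07 = 278.5047 cm³ (278504.7 mm³).
Filament cross-section = π × (1.75/2)² = 2.4053 mm².
L = V/A = 278504.7/2.4053 = 115787.93 mm → 115.79 m.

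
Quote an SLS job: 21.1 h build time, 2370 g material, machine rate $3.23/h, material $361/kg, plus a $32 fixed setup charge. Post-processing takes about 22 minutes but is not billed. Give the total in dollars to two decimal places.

$955.72

Machine cost = 3.23 × 21.1 = $68.153.
Feedstock cost = 361 × 2370/1000 = $855.57.
Total = 68.153 + 855.57 + 32 = 955.723 ≈ $955.72.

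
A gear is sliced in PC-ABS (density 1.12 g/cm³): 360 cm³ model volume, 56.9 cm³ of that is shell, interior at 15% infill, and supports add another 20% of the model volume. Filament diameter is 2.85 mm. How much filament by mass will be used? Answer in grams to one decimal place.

Interior volume: 360 − 56.9 → 303.1 cm³.
Infill volume: 0.15 × 303.1 → 45.465 cm³.
Support = 0.20 × 360 = 72 cm³.
Deposited volume = 56.9 + 45.465 + 72 = 174.365 cm³.
Mass = 174.365 × 1.12, so 195.2888 g.

195.3 g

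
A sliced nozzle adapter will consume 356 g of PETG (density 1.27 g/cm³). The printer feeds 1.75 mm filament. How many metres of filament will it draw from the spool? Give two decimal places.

116.54 m

Extruded volume: 356/1.27 = 280.315 cm³ (280315 mm³).
Filament cross-section = π × (1.75/2)² = 2.4053 mm².
L = V/A = 280315/2.4053 = 116540.56 mm → 116.54 m.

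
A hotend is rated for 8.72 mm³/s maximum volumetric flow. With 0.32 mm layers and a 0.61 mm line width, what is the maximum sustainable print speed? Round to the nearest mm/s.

Bead cross-section = 0.32 × 0.61 = 0.1952 mm².
v_max = Q/A = 8.72/0.1952 = 44.67 mm/s → 45 mm/s.

45 mm/s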